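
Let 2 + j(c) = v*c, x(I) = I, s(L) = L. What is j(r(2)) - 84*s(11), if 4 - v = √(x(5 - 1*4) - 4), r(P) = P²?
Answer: -910 - 4*I*√3 ≈ -910.0 - 6.9282*I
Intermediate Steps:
v = 4 - I*√3 (v = 4 - √((5 - 1*4) - 4) = 4 - √((5 - 4) - 4) = 4 - √(1 - 4) = 4 - √(-3) = 4 - I*√3 ≈ 4.0 - 1.732*I)
j(c) = -2 + c*(4 - I*√3) (j(c) = -2 + (4 - I*√3)*c = -2 + c*(4 - I*√3))
j(r(2)) - 84*s(11) = (-2 + 2²*(4 - I*√3)) - 84*11 = (-2 + 4*(4 - I*√3)) - 924 = (-2 + (16 - 4*I*√3)) - 924 = (14 - 4*I*√3) - 924 = -910 - 4*I*√3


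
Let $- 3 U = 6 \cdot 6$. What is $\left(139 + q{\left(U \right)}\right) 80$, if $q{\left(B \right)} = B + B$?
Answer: $9200$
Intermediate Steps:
$U = -12$ ($U = - \frac{6 \cdot 6}{3} = \left(- \frac{1}{3}\right) 36 = -12$)
$q{\left(B \right)} = 2 B$
$\left(139 + q{\left(U \right)}\right) 80 = \left(139 + 2 \left(-12\right)\right) 80 = \left(139 - 24\right) 80 = 115 \cdot 80 = 9200$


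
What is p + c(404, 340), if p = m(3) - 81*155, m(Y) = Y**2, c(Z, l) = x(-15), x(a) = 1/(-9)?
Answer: -112915/9 ≈ -12546.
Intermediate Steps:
x(a) = -1/9
c(Z, l) = -1/9
p = -12546 (p = 3**2 - 81*155 = 9 - 12555 = -12546)
p + c(404, 340) = -12546 - 1/9 = -112915/9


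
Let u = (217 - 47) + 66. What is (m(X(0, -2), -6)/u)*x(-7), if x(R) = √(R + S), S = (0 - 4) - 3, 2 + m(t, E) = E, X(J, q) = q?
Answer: -2*I*√14/59 ≈ -0.12684*I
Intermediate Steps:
m(t, E) = -2 + E
u = 236 (u = 170 + 66 = 236)
S = -7 (S = -4 - 3 = -7)
x(R) = √(-7 + R) (x(R) = √(R - 7) = √(-7 + R))
(m(X(0, -2), -6)/u)*x(-7) = ((-2 - 6)/236)*√(-7 - 7) = (-8*1/236)*√(-14) = -2*I*√14/59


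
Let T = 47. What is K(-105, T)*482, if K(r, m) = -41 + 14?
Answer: -13014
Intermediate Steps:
K(r, m) = -27
K(-105, T)*482 = -27*482 = -13014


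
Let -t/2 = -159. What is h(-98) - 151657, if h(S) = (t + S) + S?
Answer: -151535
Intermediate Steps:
t = 318 (t = -2*(-159) = 318)
h(S) = 318 + 2*S (h(S) = (318 + S) + S = 318 + 2*S)
h(-98) - 151657 = (318 + 2*(-98)) - 151657 = (318 - 196) - 151657 = 122 - 151657 = -151535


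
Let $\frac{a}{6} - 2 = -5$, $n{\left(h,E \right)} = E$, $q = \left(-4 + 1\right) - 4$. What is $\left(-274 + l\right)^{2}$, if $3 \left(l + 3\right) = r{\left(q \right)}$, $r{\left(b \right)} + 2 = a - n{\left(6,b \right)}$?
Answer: $\frac{712336}{9} \approx 79149.0$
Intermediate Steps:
$q = -7$ ($q = -3 - 4 = -7$)
$a = -18$ ($a = 12 + 6 \left(-5\right) = 12 - 30 = -18$)
$r{\left(b \right)} = -20 - b$ ($r{\left(b \right)} = -2 - \left(18 + b\right) = -20 - b$)
$l = - \frac{22}{3}$ ($l = -3 + \frac{-20 - -7}{3} = -3 + \frac{-20 + 7}{3} = -3 + \frac{1}{3} \left(-13\right) = -3 - \frac{13}{3} = - \frac{22}{3} \approx -7.3333$)
$\left(-274 + l\right)^{2} = \left(-274 - \frac{22}{3}\right)^{2} = \left(- \frac{844}{3}\right)^{2} = \frac{712336}{9}$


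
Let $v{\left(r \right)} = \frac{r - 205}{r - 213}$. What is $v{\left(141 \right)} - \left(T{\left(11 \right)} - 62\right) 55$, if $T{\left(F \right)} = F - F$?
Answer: $\frac{30698}{9} \approx 3410.9$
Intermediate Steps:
$T{\left(F \right)} = 0$
$v{\left(r \right)} = \frac{-205 + r}{-213 + r}$
$v{\left(141 \right)} - \left(T{\left(11 \right)} - 62\right) 55 = \frac{-205 + 141}{-213 + 141} - \left(0 - 62\right) 55 = \frac{1}{-72} \left(-64\right) - \left(-62\right) 55 = \left(- \frac{1}{72}\right) \left(-64\right) - -3410 = \frac{8}{9} + 3410 = \frac{30698}{9}$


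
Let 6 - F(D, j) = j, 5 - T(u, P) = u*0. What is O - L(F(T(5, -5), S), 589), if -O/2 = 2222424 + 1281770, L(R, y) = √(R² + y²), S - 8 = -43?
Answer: -7008388 - √348602 ≈ -7.0090e+6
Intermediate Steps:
S = -35 (S = 8 - 43 = -35)
T(u, P) = 5 (T(u, P) = 5 - u*0 = 5 - 1*0 = 5 + 0 = 5)
F(D, j) = 6 - j
O = -7008388 (O = -2*(2222424 + 1281770) = -2*3504194 = -7008388)
O - L(F(T(5, -5), S), 589) = -7008388 - √((6 - 1*(-35))² + 589²) = -7008388 - √((6 + 35)² + 346921) = -7008388 - √(41² + 346921) = -7008388 - √(1681 + 346921) = -7008388 - √348602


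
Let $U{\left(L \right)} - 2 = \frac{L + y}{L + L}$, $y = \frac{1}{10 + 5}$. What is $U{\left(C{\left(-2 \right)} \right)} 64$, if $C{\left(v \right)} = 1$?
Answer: $\frac{2432}{15} \approx 162.13$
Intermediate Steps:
$y = \frac{1}{15} \approx 0.066667$
$U{\left(L \right)} = 2 + \frac{\frac{1}{15} + L}{2 L}$ ($U{\left(L \right)} = 2 + \frac{L + \frac{1}{15}}{L + L} = 2 + \frac{\frac{1}{15} + L}{2 L}$)
$U{\left(C{\left(-2 \right)} \right)} 64 = \frac{1 + 75 \cdot 1}{30 \cdot 1} \cdot 64 = \frac{1}{30} \cdot 1 \left(1 + 75\right) 64 = \frac{1}{30} \cdot 1 \cdot 76 \cdot 64 = \frac{38}{15} \cdot 64 = \frac{2432}{15}$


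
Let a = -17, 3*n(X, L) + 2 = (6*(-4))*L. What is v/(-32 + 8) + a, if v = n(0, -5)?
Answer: -671/36 ≈ -18.639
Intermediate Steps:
n(X, L) = -⅔ - 8*L (n(X, L) = -⅔ + ((6*(-4))*L)/3 = -⅔ + (-24*L)/3 = -⅔ - 8*L)
v = 118/3 (v = -⅔ - 8*(-5) = -⅔ + 40 = 118/3 ≈ 39.333)
v/(-32 + 8) + a = (118/3)/(-32 + 8) - 17 = (118/3)/(-24) - 17 = -1/24*118/3 - 17 = -59/36 - 17 = -671/36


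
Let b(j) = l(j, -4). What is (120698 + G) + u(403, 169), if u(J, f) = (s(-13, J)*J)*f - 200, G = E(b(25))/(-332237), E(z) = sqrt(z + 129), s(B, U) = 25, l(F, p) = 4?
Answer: 1823173 - sqrt(133)/332237 ≈ 1.8232e+6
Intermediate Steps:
b(j) = 4
E(z) = sqrt(129 + z)
G = -sqrt(133)/332237 (G = sqrt(129 + 4)/(-332237) = sqrt(133)*(-1/332237) = -sqrt(133)/332237 ≈ -3.4712e-5)
u(J, f) = -200 + 25*J*f (u(J, f) = (25*J)*f - 200 = 25*J*f - 200 = -200 + 25*J*f)
(120698 + G) + u(403, 169) = (120698 - sqrt(133)/332237) + (-200 + 25*403*169) = (120698 - sqrt(133)/332237) + (-200 + 1702675) = (120698 - sqrt(133)/332237) + 1702475 = 1823173 - sqrt(133)/332237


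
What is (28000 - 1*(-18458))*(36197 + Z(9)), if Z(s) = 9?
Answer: 1682058348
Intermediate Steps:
(28000 - 1*(-18458))*(36197 + Z(9)) = (28000 - 1*(-18458))*(36197 + 9) = (28000 + 18458)*36206 = 46458*36206 = 1682058348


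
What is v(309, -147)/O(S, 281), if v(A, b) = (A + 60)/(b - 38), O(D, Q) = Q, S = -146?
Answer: -369/51985 ≈ -0.0070982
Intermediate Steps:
v(A, b) = (60 + A)/(-38 + b)
v(309, -147)/O(S, 281) = ((60 + 309)/(-38 - 147))/281 = (369/(-185))*(1/281) = -1/185*369*(1/281) = -369/185*1/281 = -369/51985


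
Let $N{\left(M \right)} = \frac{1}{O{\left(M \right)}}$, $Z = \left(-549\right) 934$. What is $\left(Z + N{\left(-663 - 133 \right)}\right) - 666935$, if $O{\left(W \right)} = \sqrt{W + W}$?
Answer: $-1179701 - \frac{i \sqrt{398}}{796} \approx -1.1797 \cdot 10^{6} - 0.025063 i$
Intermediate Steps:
$Z = -512766$
$O{\left(W \right)} = \sqrt{2} \sqrt{W}$ ($O{\left(W \right)} = \sqrt{2 W} = \sqrt{2} \sqrt{W}$)
$N{\left(M \right)} = \frac{\sqrt{2}}{2 \sqrt{M}}$ ($N{\left(M \right)} = \frac{1}{\sqrt{2} \sqrt{M}} = \frac{\sqrt{2}}{2 \sqrt{M}}$)
$\left(Z + N{\left(-663 - 133 \right)}\right) - 666935 = \left(-512766 + \frac{\sqrt{2}}{2 \sqrt{-663 - 133}}\right) - 666935 = \left(-512766 + \frac{\sqrt{2}}{2 \cdot 2 i \sqrt{199}}\right) - 666935 = \left(-512766 + \frac{\sqrt{2} \left(- \frac{i \sqrt{199}}{398}\right)}{2}\right) - 666935 = \left(-512766 - \frac{i \sqrt{398}}{796}\right) - 666935 = -1179701 - \frac{i \sqrt{398}}{796}$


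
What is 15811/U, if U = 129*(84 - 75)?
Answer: 15811/1161 ≈ 13.618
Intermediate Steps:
U = 1161 (U = 129*9 = 1161)
15811/U = 15811/1161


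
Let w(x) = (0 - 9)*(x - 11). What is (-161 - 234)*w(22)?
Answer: 39105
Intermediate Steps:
w(x) = 99 - 9*x (w(x) = -9*(-11 + x) = 99 - 9*x)
(-161 - 234)*w(22) = (-161 - 234)*(99 - 9*22) = -395*(99 - 198) = -395*(-99) = 39105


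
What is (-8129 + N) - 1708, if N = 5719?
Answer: -4118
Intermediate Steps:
(-8129 + N) - 1708 = (-8129 + 5719) - 1708 = -2410 - 1708 = -4118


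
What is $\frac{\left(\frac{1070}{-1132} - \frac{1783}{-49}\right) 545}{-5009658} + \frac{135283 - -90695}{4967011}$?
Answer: $\frac{4105142444650633}{98586550566046956} \approx 0.04164$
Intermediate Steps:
$\frac{\left(\frac{1070}{-1132} - \frac{1783}{-49}\right) 545}{-5009658} + \frac{135283 - -90695}{4967011} = \left(1070 \left(- \frac{1}{1132}\right) - - \frac{1783}{49}\right) 545 \left(- \frac{1}{5009658}\right) + \left(135283 + 90695\right) \frac{1}{4967011} = \left(- \frac{535}{566} + \frac{1783}{49}\right) 545 \left(- \frac{1}{5009658}\right) + 225978 \cdot \frac{1}{4967011} = \frac{982963}{27734} \cdot 545 \left(- \frac{1}{5009658}\right) + \frac{225978}{4967011} = \frac{535714835}{27734} \left(- \frac{1}{5009658}\right) + \frac{225978}{4967011} = - \frac{535714835}{138937854972} + \frac{225978}{4967011} = \frac{4105142444650633}{98586550566046956}$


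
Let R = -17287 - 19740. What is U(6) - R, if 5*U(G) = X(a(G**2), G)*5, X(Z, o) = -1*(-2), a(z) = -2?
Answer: 37029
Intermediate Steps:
X(Z, o) = 2
R = -37027
U(G) = 2 (U(G) = (2*5)/5 = (1/5)*10 = 2)
U(6) - R = 2 - 1*(-37027) = 2 + 37027 = 37029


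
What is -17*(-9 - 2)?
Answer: 187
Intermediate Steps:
-17*(-9 - 2) = -17*(-11) = 187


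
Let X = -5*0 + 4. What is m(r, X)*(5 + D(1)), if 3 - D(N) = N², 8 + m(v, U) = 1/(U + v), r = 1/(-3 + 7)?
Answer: -924/17 ≈ -54.353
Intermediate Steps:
r = ¼ (r = 1/4 = ¼ ≈ 0.25000)
X = 4 (X = 0 + 4 = 4)
m(v, U) = -8 + 1/(U + v)
D(N) = 3 - N²
m(r, X)*(5 + D(1)) = ((1 - 8*4 - 8*¼)/(4 + ¼))*(5 + (3 - 1*1²)) = ((1 - 32 - 2)/(17/4))*(5 + (3 - 1*1)) = ((4/17)*(-33))*(5 + (3 - 1)) = -132*(5 + 2)/17 = -132/17*7 = -924/17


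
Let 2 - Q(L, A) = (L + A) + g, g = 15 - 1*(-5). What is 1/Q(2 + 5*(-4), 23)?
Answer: -1/23 ≈ -0.043478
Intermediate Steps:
g = 20 (g = 15 + 5 = 20)
Q(L, A) = -18 - A - L (Q(L, A) = 2 - ((L + A) + 20) = 2 - ((A + L) + 20) = 2 - (20 + A + L) = 2 + (-20 - A - L) = -18 - A - L)
1/Q(2 + 5*(-4), 23) = 1/(-18 - 1*23 - (2 + 5*(-4))) = 1/(-18 - 23 - (2 - 20)) = 1/(-18 - 23 - 1*(-18)) = 1/(-18 - 23 + 18) = 1/(-23) = -1/23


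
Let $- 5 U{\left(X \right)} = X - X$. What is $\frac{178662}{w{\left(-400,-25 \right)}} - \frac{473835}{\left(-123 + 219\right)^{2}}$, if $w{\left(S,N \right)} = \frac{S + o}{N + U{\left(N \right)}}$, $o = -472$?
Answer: $\frac{1697939195}{334848} \approx 5070.8$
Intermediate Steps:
$U{\left(X \right)} = 0$ ($U{\left(X \right)} = - \frac{X - X}{5} = \left(- \frac{1}{5}\right) 0 = 0$)
$w{\left(S,N \right)} = \frac{-472 + S}{N}$ ($w{\left(S,N \right)} = \frac{S - 472}{N + 0} = \frac{-472 + S}{N}$)
$\frac{178662}{w{\left(-400,-25 \right)}} - \frac{473835}{\left(-123 + 219\right)^{2}} = \frac{178662}{\frac{1}{-25} \left(-472 - 400\right)} - \frac{473835}{\left(-123 + 219\right)^{2}} = \frac{178662}{\left(- \frac{1}{25}\right) \left(-872\right)} - \frac{473835}{96^{2}} = \frac{178662}{\frac{872}{25}} - \frac{473835}{9216} = 178662 \cdot \frac{25}{872} - \frac{157945}{3072} = \frac{2233275}{436} - \frac{157945}{3072} = \frac{1697939195}{334848}$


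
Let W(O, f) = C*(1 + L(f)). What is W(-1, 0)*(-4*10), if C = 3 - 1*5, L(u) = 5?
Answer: 480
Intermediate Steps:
C = -2 (C = 3 - 5 = -2)
W(O, f) = -12 (W(O, f) = -2*(1 + 5) = -2*6 = -12)
W(-1, 0)*(-4*10) = -(-48)*10 = -12*(-40) = 480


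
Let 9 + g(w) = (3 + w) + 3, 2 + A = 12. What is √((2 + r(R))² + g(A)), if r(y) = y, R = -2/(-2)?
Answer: 4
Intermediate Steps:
R = 1 (R = -2*(-½) = 1)
A = 10 (A = -2 + 12 = 10)
g(w) = -3 + w (g(w) = -9 + ((3 + w) + 3) = -9 + (6 + w) = -3 + w)
√((2 + r(R))² + g(A)) = √((2 + 1)² + (-3 + 10)) = √(3² + 7) = √(9 + 7) = √16 = 4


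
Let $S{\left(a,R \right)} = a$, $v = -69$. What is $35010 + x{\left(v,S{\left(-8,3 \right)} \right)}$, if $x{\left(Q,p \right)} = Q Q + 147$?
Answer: $39918$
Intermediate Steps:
$x{\left(Q,p \right)} = 147 + Q^{2}$ ($x{\left(Q,p \right)} = Q^{2} + 147 = 147 + Q^{2}$)
$35010 + x{\left(v,S{\left(-8,3 \right)} \right)} = 35010 + \left(147 + \left(-69\right)^{2}\right) = 35010 + \left(147 + 4761\right) = 35010 + 4908 = 39918$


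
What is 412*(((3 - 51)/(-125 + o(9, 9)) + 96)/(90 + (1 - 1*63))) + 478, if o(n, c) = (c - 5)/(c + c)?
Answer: 14906278/7861 ≈ 1896.2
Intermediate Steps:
o(n, c) = (-5 + c)/(2*c) (o(n, c) = (-5 + c)/((2*c)) = (-5 + c)*(1/(2*c)) = (-5 + c)/(2*c))
412*(((3 - 51)/(-125 + o(9, 9)) + 96)/(90 + (1 - 1*63))) + 478 = 412*(((3 - 51)/(-125 + (1/2)*(-5 + 9)/9) + 96)/(90 + (1 - 1*63))) + 478 = 412*((-48/(-125 + (1/2)*(1/9)*4) + 96)/(90 + (1 - 63))) + 478 = 412*((-48/(-125 + 2/9) + 96)/(90 - 62)) + 478 = 412*((-48/(-1123/9) + 96)/28) + 478 = 412*((-48*(-9/1123) + 96)*(1/28)) + 478 = 412*((432/1123 + 96)*(1/28)) + 478 = 412*((108240/1123)*(1/28)) + 478 = 412*(27060/7861) + 478 = 11148720/7861 + 478 = 14906278/7861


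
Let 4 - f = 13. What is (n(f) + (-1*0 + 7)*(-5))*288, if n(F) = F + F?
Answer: -15264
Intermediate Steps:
f = -9 (f = 4 - 1*13 = 4 - 13 = -9)
n(F) = 2*F
(n(f) + (-1*0 + 7)*(-5))*288 = (2*(-9) + (-1*0 + 7)*(-5))*288 = (-18 + (0 + 7)*(-5))*288 = (-18 + 7*(-5))*288 = (-18 - 35)*288 = -53*288 = -15264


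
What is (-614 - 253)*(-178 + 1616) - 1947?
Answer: -1248693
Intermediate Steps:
(-614 - 253)*(-178 + 1616) - 1947 = -867*1438 - 1947 = -1246746 - 1947 = -1248693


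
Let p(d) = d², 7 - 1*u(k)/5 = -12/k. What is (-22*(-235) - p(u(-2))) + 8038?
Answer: 13183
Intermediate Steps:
u(k) = 35 + 60/k (u(k) = 35 - (-60)/k = 35 + 60/k)
(-22*(-235) - p(u(-2))) + 8038 = (-22*(-235) - (35 + 60/(-2))²) + 8038 = (5170 - (35 + 60*(-½))²) + 8038 = (5170 - (35 - 30)²) + 8038 = (5170 - 1*5²) + 8038 = (5170 - 1*25) + 8038 = (5170 - 25) + 8038 = 5145 + 8038 = 13183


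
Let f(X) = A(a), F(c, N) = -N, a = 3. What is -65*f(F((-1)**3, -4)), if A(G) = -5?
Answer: 325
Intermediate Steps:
f(X) = -5
-65*f(F((-1)**3, -4)) = -65*(-5) = 325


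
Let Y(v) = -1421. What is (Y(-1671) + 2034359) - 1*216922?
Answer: 1816016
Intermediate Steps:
(Y(-1671) + 2034359) - 1*216922 = (-1421 + 2034359) - 1*216922 = 2032938 - 216922 = 1816016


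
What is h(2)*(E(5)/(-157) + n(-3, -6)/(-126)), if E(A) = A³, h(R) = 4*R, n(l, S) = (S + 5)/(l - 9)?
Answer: -189157/29673 ≈ -6.3747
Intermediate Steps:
n(l, S) = (5 + S)/(-9 + l)
h(2)*(E(5)/(-157) + n(-3, -6)/(-126)) = (4*2)*(5³/(-157) + ((5 - 6)/(-9 - 3))/(-126)) = 8*(125*(-1/157) + (-1/(-12))*(-1/126)) = 8*(-125/157 - 1/12*(-1)*(-1/126)) = 8*(-125/157 + (1/12)*(-1/126)) = 8*(-125/157 - 1/1512) = 8*(-189157/237384) = -189157/29673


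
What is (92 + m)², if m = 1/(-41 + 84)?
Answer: 15657849/1849 ≈ 8468.3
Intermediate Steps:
m = 1/43 ≈ 0.023256
(92 + m)² = (92 + 1/43)² = (3957/43)² = 15657849/1849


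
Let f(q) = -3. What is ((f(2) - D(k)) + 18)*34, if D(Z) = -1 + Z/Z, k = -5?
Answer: 510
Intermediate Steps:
D(Z) = 0 (D(Z) = -1 + 1 = 0)
((f(2) - D(k)) + 18)*34 = ((-3 - 1*0) + 18)*34 = ((-3 + 0) + 18)*34 = (-3 + 18)*34 = 15*34 = 510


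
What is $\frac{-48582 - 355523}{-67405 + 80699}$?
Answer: $- \frac{404105}{13294} \approx -30.398$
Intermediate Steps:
$\frac{-48582 - 355523}{-67405 + 80699} = \frac{-48582 - 355523}{13294} = \left(-48582 - 355523\right) \frac{1}{13294} = \left(-404105\right) \frac{1}{13294} = - \frac{404105}{13294}$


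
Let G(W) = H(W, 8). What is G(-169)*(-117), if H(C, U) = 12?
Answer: -1404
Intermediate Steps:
G(W) = 12
G(-169)*(-117) = 12*(-117) = -1404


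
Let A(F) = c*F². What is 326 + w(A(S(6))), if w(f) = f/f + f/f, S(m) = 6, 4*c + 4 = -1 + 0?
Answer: 328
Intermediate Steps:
c = -5/4 (c = -1 + (-1 + 0)/4 = -1 + (¼)*(-1) = -1 - ¼ = -5/4 ≈ -1.2500)
A(F) = -5*F²/4
w(f) = 2 (w(f) = 1 + 1 = 2)
326 + w(A(S(6))) = 326 + 2 = 328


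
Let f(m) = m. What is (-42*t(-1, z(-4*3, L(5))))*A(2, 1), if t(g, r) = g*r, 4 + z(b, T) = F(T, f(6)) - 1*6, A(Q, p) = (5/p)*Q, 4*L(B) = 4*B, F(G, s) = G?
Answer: -2100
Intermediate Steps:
L(B) = B (L(B) = (4*B)/4 = B)
A(Q, p) = 5*Q/p
z(b, T) = -10 + T (z(b, T) = -4 + (T - 1*6) = -4 + (T - 6) = -4 + (-6 + T) = -10 + T)
(-42*t(-1, z(-4*3, L(5))))*A(2, 1) = (-(-42)*(-10 + 5))*(5*2/1) = (-(-42)*(-5))*(5*2*1) = -42*5*10 = -210*10 = -2100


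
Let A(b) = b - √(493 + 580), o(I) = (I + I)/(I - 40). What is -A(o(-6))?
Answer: -6/23 + √1073 ≈ 32.496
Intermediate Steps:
o(I) = 2*I/(-40 + I) (o(I) = (2*I)/(-40 + I) = 2*I/(-40 + I))
A(b) = b - √1073
-A(o(-6)) = -(2*(-6)/(-40 - 6) - √1073) = -(2*(-6)/(-46) - √1073) = -(2*(-6)*(-1/46) - √1073) = -(6/23 - √1073) = -6/23 + √1073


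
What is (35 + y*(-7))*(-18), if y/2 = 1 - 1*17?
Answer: -4662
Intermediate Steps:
y = -32 (y = 2*(1 - 1*17) = 2*(1 - 17) = 2*(-16) = -32)
(35 + y*(-7))*(-18) = (35 - 32*(-7))*(-18) = (35 + 224)*(-18) = 259*(-18) = -4662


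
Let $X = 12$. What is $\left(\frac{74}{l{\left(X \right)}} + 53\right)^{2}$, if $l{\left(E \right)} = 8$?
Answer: $\frac{62001}{16} \approx 3875.1$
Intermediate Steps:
$\left(\frac{74}{l{\left(X \right)}} + 53\right)^{2} = \left(\frac{74}{8} + 53\right)^{2} = \left(74 \cdot \frac{1}{8} + 53\right)^{2} = \left(\frac{37}{4} + 53\right)^{2} = \left(\frac{249}{4}\right)^{2} = \frac{62001}{16}$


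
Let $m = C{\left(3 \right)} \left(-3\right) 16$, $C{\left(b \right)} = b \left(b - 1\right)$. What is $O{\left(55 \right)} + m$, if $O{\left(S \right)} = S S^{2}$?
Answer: $166087$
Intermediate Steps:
$C{\left(b \right)} = b \left(-1 + b\right)$
$O{\left(S \right)} = S^{3}$
$m = -288$ ($m = 3 \left(-1 + 3\right) \left(-3\right) 16 = 3 \cdot 2 \left(-3\right) 16 = 6 \left(-3\right) 16 = \left(-18\right) 16 = -288$)
$O{\left(55 \right)} + m = 55^{3} - 288 = 166375 - 288 = 166087$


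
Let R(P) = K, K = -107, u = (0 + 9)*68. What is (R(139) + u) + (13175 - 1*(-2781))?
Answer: 16461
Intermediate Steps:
u = 612 (u = 9*68 = 612)
R(P) = -107
(R(139) + u) + (13175 - 1*(-2781)) = (-107 + 612) + (13175 - 1*(-2781)) = 505 + (13175 + 2781) = 505 + 15956 = 16461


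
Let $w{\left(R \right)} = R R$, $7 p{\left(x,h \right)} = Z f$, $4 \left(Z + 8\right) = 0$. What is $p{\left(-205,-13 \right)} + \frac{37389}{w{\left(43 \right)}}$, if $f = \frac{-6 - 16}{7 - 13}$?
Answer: $\frac{622457}{38829} \approx 16.031$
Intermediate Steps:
$Z = -8$ ($Z = -8 + \frac{1}{4} \cdot 0 = -8 + 0 = -8$)
$f = \frac{11}{3}$ ($f = - \frac{22}{-6} = \left(-22\right) \left(- \frac{1}{6}\right) = \frac{11}{3} \approx 3.6667$)
$p{\left(x,h \right)} = - \frac{88}{21}$ ($p{\left(x,h \right)} = \frac{\left(-8\right) \frac{11}{3}}{7} = \frac{1}{7} \left(- \frac{88}{3}\right) = - \frac{88}{21}$)
$w{\left(R \right)} = R^{2}$
$p{\left(-205,-13 \right)} + \frac{37389}{w{\left(43 \right)}} = - \frac{88}{21} + \frac{37389}{43^{2}} = - \frac{88}{21} + \frac{37389}{1849} = \frac{622457}{38829}$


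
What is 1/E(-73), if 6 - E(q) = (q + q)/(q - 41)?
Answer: 57/269 ≈ 0.21190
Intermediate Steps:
E(q) = 6 - 2*q/(-41 + q) (E(q) = 6 - (q + q)/(q - 41) = 6 - 2*q/(-41 + q))
1/E(-73) = 1/(2*(-123 + 2*(-73))/(-41 - 73)) = 1/(2*(-123 - 146)/(-114)) = 1/(2*(-1/114)*(-269)) = 1/(269/57) = 57/269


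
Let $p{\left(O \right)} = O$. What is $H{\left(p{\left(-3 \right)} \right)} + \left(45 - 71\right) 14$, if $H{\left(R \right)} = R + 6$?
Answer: $-361$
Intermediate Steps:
$H{\left(R \right)} = 6 + R$
$H{\left(p{\left(-3 \right)} \right)} + \left(45 - 71\right) 14 = \left(6 - 3\right) + \left(45 - 71\right) 14 = 3 + \left(45 - 71\right) 14 = 3 - 364 = -361$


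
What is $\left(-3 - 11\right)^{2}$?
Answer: $196$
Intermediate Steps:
$\left(-3 - 11\right)^{2} = \left(-14\right)^{2} = 196$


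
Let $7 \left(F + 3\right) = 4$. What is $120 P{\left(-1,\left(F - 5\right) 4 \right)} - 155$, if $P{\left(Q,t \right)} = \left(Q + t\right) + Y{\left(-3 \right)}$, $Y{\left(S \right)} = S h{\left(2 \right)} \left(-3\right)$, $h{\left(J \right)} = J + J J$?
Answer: $\frac{18475}{7} \approx 2639.3$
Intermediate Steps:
$F = - \frac{17}{7}$ ($F = -3 + \frac{1}{7} \cdot 4 = -3 + \frac{4}{7} = - \frac{17}{7} \approx -2.4286$)
$h{\left(J \right)} = J + J^{2}$
$Y{\left(S \right)} = - 18 S$ ($Y{\left(S \right)} = S 2 \left(1 + 2\right) \left(-3\right) = S 2 \cdot 3 \left(-3\right) = S 6 \left(-3\right) = 6 S \left(-3\right) = - 18 S$)
$P{\left(Q,t \right)} = 54 + Q + t$ ($P{\left(Q,t \right)} = \left(Q + t\right) - -54 = \left(Q + t\right) + 54 = 54 + Q + t$)
$120 P{\left(-1,\left(F - 5\right) 4 \right)} - 155 = 120 \left(54 - 1 + \left(- \frac{17}{7} - 5\right) 4\right) - 155 = 120 \left(54 - 1 - \frac{208}{7}\right) - 155 = 120 \cdot \frac{163}{7} - 155 = \frac{19560}{7} - 155 = \frac{18475}{7}$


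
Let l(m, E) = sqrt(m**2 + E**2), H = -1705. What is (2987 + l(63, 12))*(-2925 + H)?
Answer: -13829810 - 13890*sqrt(457) ≈ -1.4127e+7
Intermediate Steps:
l(m, E) = sqrt(E**2 + m**2)
(2987 + l(63, 12))*(-2925 + H) = (2987 + sqrt(12**2 + 63**2))*(-2925 - 1705) = (2987 + sqrt(144 + 3969))*(-4630) = (2987 + sqrt(4113))*(-4630) = (2987 + 3*sqrt(457))*(-4630) = -13829810 - 13890*sqrt(457)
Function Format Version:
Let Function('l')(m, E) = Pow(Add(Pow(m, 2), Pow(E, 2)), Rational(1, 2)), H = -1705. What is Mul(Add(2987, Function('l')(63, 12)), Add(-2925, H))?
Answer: Add(-13829810, Mul(-13890, Pow(457, Rational(1, 2)))) ≈ -1.4127e+7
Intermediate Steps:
Function('l')(m, E) = Pow(Add(Pow(E, 2), Pow(m, 2)), Rational(1, 2))
Mul(Add(2987, Function('l')(63, 12)), Add(-2925, H)) = Mul(Add(2987, Pow(Add(Pow(12, 2), Pow(63, 2)), Rational(1, 2))), Add(-2925, -1705)) = Mul(Add(2987, Pow(Add(144, 3969), Rational(1, 2))), -4630) = Mul(Add(2987, Pow(4113, Rational(1, 2))), -4630) = Mul(Add(2987, Mul(3, Pow(457, Rational(1, 2)))), -4630) = Add(-13829810, Mul(-13890, Pow(457, Rational(1, 2))))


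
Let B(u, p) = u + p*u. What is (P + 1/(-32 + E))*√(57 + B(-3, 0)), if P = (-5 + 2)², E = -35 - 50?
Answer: 1052*√6/39 ≈ 66.073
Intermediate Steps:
E = -85
P = 9 (P = (-3)² = 9)
(P + 1/(-32 + E))*√(57 + B(-3, 0)) = (9 + 1/(-32 - 85))*√(57 - 3*(1 + 0)) = (9 + 1/(-117))*√(57 - 3*1) = (9 - 1/117)*√(57 - 3) = 1052*√54/117 = 1052*(3*√6)/117 = 1052*√6/39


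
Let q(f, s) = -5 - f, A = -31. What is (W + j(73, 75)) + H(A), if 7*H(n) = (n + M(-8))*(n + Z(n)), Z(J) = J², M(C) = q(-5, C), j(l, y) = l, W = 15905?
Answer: 83016/7 ≈ 11859.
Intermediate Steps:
M(C) = 0 (M(C) = -5 - 1*(-5) = -5 + 5 = 0)
H(n) = n*(n + n²)/7 (H(n) = ((n + 0)*(n + n²))/7 = (n*(n + n²))/7 = n*(n + n²)/7)
(W + j(73, 75)) + H(A) = (15905 + 73) + (⅐)*(-31)²*(1 - 31) = 15978 + (⅐)*961*(-30) = 15978 - 28830/7 = 83016/7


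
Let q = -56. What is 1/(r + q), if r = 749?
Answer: 1/693 ≈ 0.0014430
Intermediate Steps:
1/(r + q) = 1/(749 - 56) = 1/693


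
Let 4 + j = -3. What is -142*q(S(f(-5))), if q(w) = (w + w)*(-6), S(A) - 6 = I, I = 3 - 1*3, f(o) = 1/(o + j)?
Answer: 10224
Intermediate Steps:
j = -7 (j = -4 - 3 = -7)
f(o) = 1/(-7 + o) (f(o) = 1/(o - 7) = 1/(-7 + o))
I = 0 (I = 3 - 3 = 0)
S(A) = 6 (S(A) = 6 + 0 = 6)
q(w) = -12*w (q(w) = (2*w)*(-6) = -12*w)
-142*q(S(f(-5))) = -(-1704)*6 = -142*(-72) = 10224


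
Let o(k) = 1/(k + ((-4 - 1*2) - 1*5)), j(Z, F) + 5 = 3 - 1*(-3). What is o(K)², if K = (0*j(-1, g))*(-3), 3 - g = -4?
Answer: 1/121 ≈ 0.0082645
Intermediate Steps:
g = 7 (g = 3 - 1*(-4) = 3 + 4 = 7)
j(Z, F) = 1 (j(Z, F) = -5 + (3 - 1*(-3)) = -5 + (3 + 3) = -5 + 6 = 1)
K = 0 (K = (0*1)*(-3) = 0*(-3) = 0)
o(k) = 1/(-11 + k) (o(k) = 1/(k + ((-4 - 2) - 5)) = 1/(k + (-6 - 5)) = 1/(k - 11) = 1/(-11 + k))
o(K)² = (1/(-11 + 0))² = (1/(-11))² = (-1/11)² = 1/121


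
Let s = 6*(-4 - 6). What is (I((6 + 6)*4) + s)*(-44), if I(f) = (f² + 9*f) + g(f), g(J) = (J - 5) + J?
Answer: -121748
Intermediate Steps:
g(J) = -5 + 2*J (g(J) = (-5 + J) + J = -5 + 2*J)
s = -60 (s = 6*(-10) = -60)
I(f) = -5 + f² + 11*f (I(f) = (f² + 9*f) + (-5 + 2*f) = -5 + f² + 11*f)
(I((6 + 6)*4) + s)*(-44) = ((-5 + ((6 + 6)*4)² + 11*((6 + 6)*4)) - 60)*(-44) = ((-5 + (12*4)² + 11*(12*4)) - 60)*(-44) = ((-5 + 48² + 11*48) - 60)*(-44) = ((-5 + 2304 + 528) - 60)*(-44) = (2827 - 60)*(-44) = 2767*(-44) = -121748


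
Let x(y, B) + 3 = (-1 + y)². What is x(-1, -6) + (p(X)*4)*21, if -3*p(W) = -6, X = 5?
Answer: 169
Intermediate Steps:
p(W) = 2 (p(W) = -⅓*(-6) = 2)
x(y, B) = -3 + (-1 + y)²
x(-1, -6) + (p(X)*4)*21 = (-3 + (-1 - 1)²) + (2*4)*21 = (-3 + (-2)²) + 8*21 = (-3 + 4) + 168 = 1 + 168 = 169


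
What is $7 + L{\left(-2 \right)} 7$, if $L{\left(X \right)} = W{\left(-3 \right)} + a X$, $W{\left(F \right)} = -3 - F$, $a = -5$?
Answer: $77$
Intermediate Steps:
$L{\left(X \right)} = - 5 X$ ($L{\left(X \right)} = \left(-3 - -3\right) - 5 X = \left(-3 + 3\right) - 5 X = 0 - 5 X = - 5 X$)
$7 + L{\left(-2 \right)} 7 = 7 + \left(-5\right) \left(-2\right) 7 = 7 + 10 \cdot 7 = 7 + 70 = 77$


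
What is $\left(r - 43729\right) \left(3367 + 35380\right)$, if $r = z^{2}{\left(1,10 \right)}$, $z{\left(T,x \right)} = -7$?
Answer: $-1692468960$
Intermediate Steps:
$r = 49$ ($r = \left(-7\right)^{2} = 49$)
$\left(r - 43729\right) \left(3367 + 35380\right) = \left(49 - 43729\right) \left(3367 + 35380\right) = \left(-43680\right) 38747 = -1692468960$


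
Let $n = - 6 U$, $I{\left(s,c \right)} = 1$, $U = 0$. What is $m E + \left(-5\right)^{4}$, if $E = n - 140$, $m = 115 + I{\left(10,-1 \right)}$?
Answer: $-15615$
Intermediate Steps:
$n = 0$ ($n = \left(-6\right) 0 = 0$)
$m = 116$ ($m = 115 + 1 = 116$)
$E = -140$ ($E = 0 - 140 = -140$)
$m E + \left(-5\right)^{4} = 116 \left(-140\right) + \left(-5\right)^{4} = -16240 + 625 = -15615$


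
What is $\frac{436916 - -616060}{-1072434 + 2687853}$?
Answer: $\frac{350992}{538473} \approx 0.65183$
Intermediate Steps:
$\frac{436916 - -616060}{-1072434 + 2687853} = \frac{436916 + \left(-336693 + 952753\right)}{1615419} = \left(436916 + 616060\right) \frac{1}{1615419} = 1052976 \cdot \frac{1}{1615419} = \frac{350992}{538473}$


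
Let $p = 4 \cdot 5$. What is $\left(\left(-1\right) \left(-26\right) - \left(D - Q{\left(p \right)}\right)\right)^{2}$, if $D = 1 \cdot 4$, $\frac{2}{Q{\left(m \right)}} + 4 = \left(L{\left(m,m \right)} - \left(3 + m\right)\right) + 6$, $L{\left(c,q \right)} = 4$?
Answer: $\frac{138384}{289} \approx 478.84$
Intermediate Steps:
$p = 20$
$Q{\left(m \right)} = \frac{2}{3 - m}$ ($Q{\left(m \right)} = \frac{2}{-4 + \left(\left(4 - \left(3 + m\right)\right) + 6\right)} = \frac{2}{-4 + \left(\left(1 - m\right) + 6\right)} = \frac{2}{-4 - \left(-7 + m\right)} = \frac{2}{3 - m}$)
$D = 4$
$\left(\left(-1\right) \left(-26\right) - \left(D - Q{\left(p \right)}\right)\right)^{2} = \left(\left(-1\right) \left(-26\right) - \left(4 + \frac{2}{-3 + 20}\right)\right)^{2} = \left(26 - \left(4 + \frac{2}{17}\right)\right)^{2} = \left(26 - \frac{70}{17}\right)^{2} = \left(\frac{372}{17}\right)^{2} = \frac{138384}{289}$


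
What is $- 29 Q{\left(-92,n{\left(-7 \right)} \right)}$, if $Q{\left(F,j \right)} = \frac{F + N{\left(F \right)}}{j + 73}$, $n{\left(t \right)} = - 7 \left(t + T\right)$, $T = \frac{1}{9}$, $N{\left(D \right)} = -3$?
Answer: $\frac{24795}{1091} \approx 22.727$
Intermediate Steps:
$T = \frac{1}{9} \approx 0.11111$
$n{\left(t \right)} = - \frac{7}{9} - 7 t$ ($n{\left(t \right)} = - 7 \left(t + \frac{1}{9}\right) = - 7 \left(\frac{1}{9} + t\right) = - \frac{7}{9} - 7 t$)
$Q{\left(F,j \right)} = \frac{-3 + F}{73 + j}$ ($Q{\left(F,j \right)} = \frac{F - 3}{j + 73} = \frac{-3 + F}{73 + j}$)
$- 29 Q{\left(-92,n{\left(-7 \right)} \right)} = - 29 \frac{-3 - 92}{73 - - \frac{434}{9}} = - 29 \frac{1}{73 + \left(- \frac{7}{9} + 49\right)} \left(-95\right) = - 29 \frac{1}{73 + \frac{434}{9}} \left(-95\right) = - 29 \frac{1}{\frac{1091}{9}} \left(-95\right) = - 29 \cdot \frac{9}{1091} \left(-95\right) = \left(-29\right) \left(- \frac{855}{1091}\right) = \frac{24795}{1091}$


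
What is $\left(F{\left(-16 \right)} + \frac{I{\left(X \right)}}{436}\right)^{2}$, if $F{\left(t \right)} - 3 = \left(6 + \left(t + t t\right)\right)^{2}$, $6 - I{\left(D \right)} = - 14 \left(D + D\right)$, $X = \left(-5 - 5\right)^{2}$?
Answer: $\frac{174096017757025}{47524} \approx 3.6633 \cdot 10^{9}$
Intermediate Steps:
$X = 100$ ($X = \left(-10\right)^{2} = 100$)
$I{\left(D \right)} = 6 + 28 D$ ($I{\left(D \right)} = 6 - - 14 \left(D + D\right) = 6 - - 14 \cdot 2 D = 6 - - 28 D = 6 + 28 D$)
$F{\left(t \right)} = 3 + \left(6 + t + t^{2}\right)^{2}$ ($F{\left(t \right)} = 3 + \left(6 + \left(t + t t\right)\right)^{2} = 3 + \left(6 + \left(t + t^{2}\right)\right)^{2} = 3 + \left(6 + t + t^{2}\right)^{2}$)
$\left(F{\left(-16 \right)} + \frac{I{\left(X \right)}}{436}\right)^{2} = \left(\left(3 + \left(6 - 16 + \left(-16\right)^{2}\right)^{2}\right) + \frac{6 + 28 \cdot 100}{436}\right)^{2} = \left(\left(3 + \left(6 - 16 + 256\right)^{2}\right) + \left(6 + 2800\right) \frac{1}{436}\right)^{2} = \left(\left(3 + 246^{2}\right) + 2806 \cdot \frac{1}{436}\right)^{2} = \left(\left(3 + 60516\right) + \frac{1403}{218}\right)^{2} = \left(60519 + \frac{1403}{218}\right)^{2} = \left(\frac{13194545}{218}\right)^{2} = \frac{174096017757025}{47524}$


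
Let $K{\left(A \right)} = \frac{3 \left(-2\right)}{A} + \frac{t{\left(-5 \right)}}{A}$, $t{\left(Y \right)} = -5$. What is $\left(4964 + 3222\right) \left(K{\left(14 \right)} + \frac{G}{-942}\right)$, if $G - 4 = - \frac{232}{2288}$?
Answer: $- \frac{6096814103}{942942} \approx -6465.7$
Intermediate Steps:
$G = \frac{1115}{286}$ ($G = 4 - \frac{232}{2288} = 4 - \frac{29}{286} = \frac{1115}{286} \approx 3.8986$)
$K{\left(A \right)} = - \frac{11}{A}$ ($K{\left(A \right)} = \frac{3 \left(-2\right)}{A} - \frac{5}{A} = - \frac{6}{A} - \frac{5}{A} = - \frac{11}{A}$)
$\left(4964 + 3222\right) \left(K{\left(14 \right)} + \frac{G}{-942}\right) = \left(4964 + 3222\right) \left(- \frac{11}{14} + \frac{1115}{286 \left(-942\right)}\right) = 8186 \left(\left(-11\right) \frac{1}{14} + \frac{1115}{286} \left(- \frac{1}{942}\right)\right) = 8186 \left(- \frac{11}{14} - \frac{1115}{269412}\right) = 8186 \left(- \frac{1489571}{1885884}\right) = - \frac{6096814103}{942942}$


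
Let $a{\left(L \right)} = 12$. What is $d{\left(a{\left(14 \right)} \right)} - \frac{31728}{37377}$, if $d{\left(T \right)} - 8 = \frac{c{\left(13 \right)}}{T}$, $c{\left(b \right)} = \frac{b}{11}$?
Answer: $\frac{3974213}{548196} \approx 7.2496$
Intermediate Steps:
$c{\left(b \right)} = \frac{b}{11}$ ($c{\left(b \right)} = b \frac{1}{11} = \frac{b}{11}$)
$d{\left(T \right)} = 8 + \frac{13}{11 T}$ ($d{\left(T \right)} = 8 + \frac{\frac{1}{11} \cdot 13}{T} = 8 + \frac{13}{11 T}$)
$d{\left(a{\left(14 \right)} \right)} - \frac{31728}{37377} = \left(8 + \frac{13}{11 \cdot 12}\right) - \frac{31728}{37377} = \left(8 + \frac{13}{11} \cdot \frac{1}{12}\right) - \frac{10576}{12459} = \left(8 + \frac{13}{132}\right) - \frac{10576}{12459} = \frac{1069}{132} - \frac{10576}{12459} = \frac{3974213}{548196}$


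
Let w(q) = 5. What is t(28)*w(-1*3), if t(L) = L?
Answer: 140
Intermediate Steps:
t(28)*w(-1*3) = 28*5 = 140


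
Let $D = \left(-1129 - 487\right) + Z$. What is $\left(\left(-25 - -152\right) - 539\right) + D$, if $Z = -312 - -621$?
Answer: $-1719$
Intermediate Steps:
$Z = 309$ ($Z = -312 + 621 = 309$)
$D = -1307$ ($D = \left(-1129 - 487\right) + 309 = -1616 + 309 = -1307$)
$\left(\left(-25 - -152\right) - 539\right) + D = \left(\left(-25 - -152\right) - 539\right) - 1307 = \left(\left(-25 + 152\right) - 539\right) - 1307 = \left(127 - 539\right) - 1307 = -412 - 1307 = -1719$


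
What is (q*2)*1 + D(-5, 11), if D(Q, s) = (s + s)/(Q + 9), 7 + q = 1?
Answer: -13/2 ≈ -6.5000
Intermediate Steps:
q = -6 (q = -7 + 1 = -6)
D(Q, s) = 2*s/(9 + Q) (D(Q, s) = (2*s)/(9 + Q) = 2*s/(9 + Q))
(q*2)*1 + D(-5, 11) = -6*2*1 + 2*11/(9 - 5) = -12*1 + 2*11/4 = -12 + 2*11*(¼) = -12 + 11/2 = -13/2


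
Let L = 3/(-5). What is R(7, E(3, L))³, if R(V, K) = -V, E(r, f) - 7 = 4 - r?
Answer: -343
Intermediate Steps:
L = -⅗ (L = 3*(-⅕) = -⅗ ≈ -0.60000)
E(r, f) = 11 - r (E(r, f) = 7 + (4 - r) = 11 - r)
R(7, E(3, L))³ = (-1*7)³ = (-7)³ = -343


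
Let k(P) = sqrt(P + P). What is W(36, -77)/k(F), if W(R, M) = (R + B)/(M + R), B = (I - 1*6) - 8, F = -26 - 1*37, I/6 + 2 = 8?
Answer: 29*I*sqrt(14)/861 ≈ 0.12603*I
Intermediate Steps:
I = 36 (I = -12 + 6*8 = -12 + 48 = 36)
F = -63 (F = -26 - 37 = -63)
B = 22 (B = (36 - 1*6) - 8 = (36 - 6) - 8 = 30 - 8 = 22)
k(P) = sqrt(2)*sqrt(P) (k(P) = sqrt(2*P) = sqrt(2)*sqrt(P))
W(R, M) = (22 + R)/(M + R) (W(R, M) = (R + 22)/(M + R) = (22 + R)/(M + R))
W(36, -77)/k(F) = ((22 + 36)/(-77 + 36))/((sqrt(2)*sqrt(-63))) = (58/(-41))/((sqrt(2)*(3*I*sqrt(7)))) = (-1/41*58)/((3*I*sqrt(14))) = -(-29)*I*sqrt(14)/861 = 29*I*sqrt(14)/861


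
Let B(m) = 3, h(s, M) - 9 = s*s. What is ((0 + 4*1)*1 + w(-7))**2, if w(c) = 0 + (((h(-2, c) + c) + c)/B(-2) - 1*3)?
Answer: 4/9 ≈ 0.44444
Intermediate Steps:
h(s, M) = 9 + s**2 (h(s, M) = 9 + s*s = 9 + s**2)
w(c) = 4/3 + 2*c/3 (w(c) = 0 + ((((9 + (-2)**2) + c) + c)/3 - 1*3) = 0 + ((((9 + 4) + c) + c)*(1/3) - 3) = 0 + (((13 + c) + c)*(1/3) - 3) = 0 + ((13 + 2*c)*(1/3) - 3) = 0 + ((13/3 + 2*c/3) - 3) = 0 + (4/3 + 2*c/3) = 4/3 + 2*c/3)
((0 + 4*1)*1 + w(-7))**2 = ((0 + 4*1)*1 + (4/3 + (2/3)*(-7)))**2 = ((0 + 4)*1 + (4/3 - 14/3))**2 = (4*1 - 10/3)**2 = (4 - 10/3)**2 = (2/3)**2 = 4/9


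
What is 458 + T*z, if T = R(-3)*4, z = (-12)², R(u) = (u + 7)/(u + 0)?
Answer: -310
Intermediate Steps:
R(u) = (7 + u)/u
z = 144
T = -16/3 (T = ((7 - 3)/(-3))*4 = -⅓*4*4 = -4/3*4 = -16/3 ≈ -5.3333)
458 + T*z = 458 - 16/3*144 = 458 - 768 = -310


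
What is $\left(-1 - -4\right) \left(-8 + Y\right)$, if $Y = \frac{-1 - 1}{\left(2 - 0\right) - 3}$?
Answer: $-18$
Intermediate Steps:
$Y = 2$ ($Y = - \frac{2}{\left(2 + 0\right) - 3} = - \frac{2}{2 - 3} = - \frac{2}{-1} = \left(-2\right) \left(-1\right) = 2$)
$\left(-1 - -4\right) \left(-8 + Y\right) = \left(-1 - -4\right) \left(-8 + 2\right) = \left(-1 + 4\right) \left(-6\right) = 3 \left(-6\right) = -18$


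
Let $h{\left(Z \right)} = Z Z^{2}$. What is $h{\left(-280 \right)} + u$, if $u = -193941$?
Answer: $-22145941$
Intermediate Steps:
$h{\left(Z \right)} = Z^{3}$
$h{\left(-280 \right)} + u = \left(-280\right)^{3} - 193941 = -21952000 - 193941 = -22145941$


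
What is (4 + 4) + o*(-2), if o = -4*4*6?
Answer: 200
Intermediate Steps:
o = -96 (o = -16*6 = -96)
(4 + 4) + o*(-2) = (4 + 4) - 96*(-2) = 8 + 192 = 200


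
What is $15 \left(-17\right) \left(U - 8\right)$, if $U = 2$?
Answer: $1530$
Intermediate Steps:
$15 \left(-17\right) \left(U - 8\right) = 15 \left(-17\right) \left(2 - 8\right) = - 255 \left(2 - 8\right) = \left(-255\right) \left(-6\right) = 1530$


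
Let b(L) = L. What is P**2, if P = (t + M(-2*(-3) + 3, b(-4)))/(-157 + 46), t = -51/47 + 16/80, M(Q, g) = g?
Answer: 1317904/680427225 ≈ 0.0019369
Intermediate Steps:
t = -208/235 (t = -51*1/47 + 16*(1/80) = -51/47 + 1/5 = -208/235 ≈ -0.88511)
P = 1148/26085 (P = (-208/235 - 4)/(-157 + 46) = -1148/235/(-111) = -1148/235*(-1/111) = 1148/26085 ≈ 0.044010)
P**2 = (1148/26085)**2 = 1317904/680427225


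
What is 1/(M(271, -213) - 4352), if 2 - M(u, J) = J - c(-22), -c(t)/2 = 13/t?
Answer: -11/45494 ≈ -0.00024179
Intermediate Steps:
c(t) = -26/t
M(u, J) = 35/11 - J (M(u, J) = 2 - (J - (-26)/(-22)) = 2 - (J - (-26)*(-1)/22) = 2 - (J - 1*13/11) = 2 - (J - 13/11) = 2 - (-13/11 + J) = 2 + (13/11 - J) = 35/11 - J)
1/(M(271, -213) - 4352) = 1/((35/11 - 1*(-213)) - 4352) = 1/((35/11 + 213) - 4352) = 1/(2378/11 - 4352) = 1/(-45494/11) = -11/45494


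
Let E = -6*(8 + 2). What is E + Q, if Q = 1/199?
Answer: -11939/199 ≈ -59.995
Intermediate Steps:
Q = 1/199 ≈ 0.0050251
E = -60 (E = -6*10 = -60)
E + Q = -60 + 1/199 = -11939/199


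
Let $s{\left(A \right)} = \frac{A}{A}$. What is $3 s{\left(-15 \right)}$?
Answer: $3$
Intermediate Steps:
$s{\left(A \right)} = 1$
$3 s{\left(-15 \right)} = 3 \cdot 1 = 3$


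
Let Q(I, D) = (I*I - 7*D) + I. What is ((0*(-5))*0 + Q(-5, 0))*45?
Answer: 900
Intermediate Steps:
Q(I, D) = I + I**2 - 7*D (Q(I, D) = (I**2 - 7*D) + I = I + I**2 - 7*D)
((0*(-5))*0 + Q(-5, 0))*45 = ((0*(-5))*0 + (-5 + (-5)**2 - 7*0))*45 = (0*0 + (-5 + 25 + 0))*45 = (0 + 20)*45 = 20*45 = 900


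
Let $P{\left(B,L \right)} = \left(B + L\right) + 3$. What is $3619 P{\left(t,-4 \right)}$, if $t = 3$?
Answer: $7238$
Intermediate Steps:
$P{\left(B,L \right)} = 3 + B + L$
$3619 P{\left(t,-4 \right)} = 3619 \left(3 + 3 - 4\right) = 3619 \cdot 2 = 7238$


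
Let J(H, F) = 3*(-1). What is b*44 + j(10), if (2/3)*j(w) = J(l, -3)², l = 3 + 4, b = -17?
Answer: -1469/2 ≈ -734.50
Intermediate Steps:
l = 7
J(H, F) = -3
j(w) = 27/2 (j(w) = (3/2)*(-3)² = (3/2)*9 = 27/2)
b*44 + j(10) = -17*44 + 27/2 = -748 + 27/2 = -1469/2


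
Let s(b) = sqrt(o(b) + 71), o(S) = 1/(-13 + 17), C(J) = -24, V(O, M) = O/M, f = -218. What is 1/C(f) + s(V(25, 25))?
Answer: -1/24 + sqrt(285)/2 ≈ 8.3993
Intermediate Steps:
o(S) = 1/4
s(b) = sqrt(285)/2 (s(b) = sqrt(1/4 + 71) = sqrt(285/4) = sqrt(285)/2)
1/C(f) + s(V(25, 25)) = 1/(-24) + sqrt(285)/2 = -1/24 + sqrt(285)/2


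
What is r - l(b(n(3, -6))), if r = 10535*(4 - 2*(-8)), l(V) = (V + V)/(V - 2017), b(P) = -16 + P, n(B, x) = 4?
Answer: 427510276/2029 ≈ 2.1070e+5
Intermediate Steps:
l(V) = 2*V/(-2017 + V) (l(V) = (2*V)/(-2017 + V) = 2*V/(-2017 + V))
r = 210700 (r = 10535*(4 + 16) = 10535*20 = 210700)
r - l(b(n(3, -6))) = 210700 - 2*(-16 + 4)/(-2017 + (-16 + 4)) = 210700 - 2*(-12)/(-2017 - 12) = 210700 - 2*(-12)/(-2029) = 210700 - 2*(-12)*(-1)/2029 = 210700 - 1*24/2029 = 210700 - 24/2029 = 427510276/2029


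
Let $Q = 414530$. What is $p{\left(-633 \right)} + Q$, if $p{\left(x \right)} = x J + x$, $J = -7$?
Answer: $418328$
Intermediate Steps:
$p{\left(x \right)} = - 6 x$ ($p{\left(x \right)} = x \left(-7\right) + x = - 7 x + x = - 6 x$)
$p{\left(-633 \right)} + Q = \left(-6\right) \left(-633\right) + 414530 = 3798 + 414530 = 418328$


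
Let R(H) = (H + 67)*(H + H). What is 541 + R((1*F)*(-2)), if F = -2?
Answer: 1109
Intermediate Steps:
R(H) = 2*H*(67 + H) (R(H) = (67 + H)*(2*H) = 2*H*(67 + H))
541 + R((1*F)*(-2)) = 541 + 2*((1*(-2))*(-2))*(67 + (1*(-2))*(-2)) = 541 + 2*(-2*(-2))*(67 - 2*(-2)) = 541 + 2*4*(67 + 4) = 541 + 2*4*71 = 541 + 568 = 1109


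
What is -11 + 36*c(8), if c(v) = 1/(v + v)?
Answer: -35/4 ≈ -8.7500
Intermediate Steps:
c(v) = 1/(2*v)
-11 + 36*c(8) = -11 + 36*((1/2)/8) = -11 + 36*((1/2)*(1/8)) = -11 + 36*(1/16) = -11 + 9/4 = -35/4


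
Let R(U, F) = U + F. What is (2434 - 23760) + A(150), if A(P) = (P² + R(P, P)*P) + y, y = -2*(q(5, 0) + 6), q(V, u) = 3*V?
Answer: 46132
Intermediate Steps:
R(U, F) = F + U
y = -42 (y = -2*(3*5 + 6) = -2*(15 + 6) = -2*21 = -42)
A(P) = -42 + 3*P² (A(P) = (P² + (P + P)*P) - 42 = (P² + (2*P)*P) - 42 = (P² + 2*P²) - 42 = 3*P² - 42 = -42 + 3*P²)
(2434 - 23760) + A(150) = (2434 - 23760) + (-42 + 3*150²) = -21326 + (-42 + 3*22500) = -21326 + (-42 + 67500) = -21326 + 67458 = 46132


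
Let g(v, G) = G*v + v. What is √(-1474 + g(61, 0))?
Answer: 3*I*√157 ≈ 37.59*I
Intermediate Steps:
g(v, G) = v + G*v
√(-1474 + g(61, 0)) = √(-1474 + 61*(1 + 0)) = √(-1474 + 61*1) = √(-1474 + 61) = √(-1413) = 3*I*√157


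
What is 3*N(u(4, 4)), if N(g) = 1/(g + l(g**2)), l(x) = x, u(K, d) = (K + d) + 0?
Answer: 1/24 ≈ 0.041667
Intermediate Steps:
u(K, d) = K + d
N(g) = 1/(g + g**2)
3*N(u(4, 4)) = 3*(1/((4 + 4)*(1 + (4 + 4)))) = 3*(1/(8*(1 + 8))) = 3*((1/8)/9) = 3*((1/8)*(1/9)) = 3*(1/72) = 1/24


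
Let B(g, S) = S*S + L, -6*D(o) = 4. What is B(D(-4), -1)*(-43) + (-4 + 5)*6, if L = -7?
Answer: 264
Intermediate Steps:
D(o) = -2/3 (D(o) = -1/6*4 = -2/3)
B(g, S) = -7 + S**2 (B(g, S) = S*S - 7 = S**2 - 7 = -7 + S**2)
B(D(-4), -1)*(-43) + (-4 + 5)*6 = (-7 + (-1)**2)*(-43) + (-4 + 5)*6 = (-7 + 1)*(-43) + 1*6 = -6*(-43) + 6 = 258 + 6 = 264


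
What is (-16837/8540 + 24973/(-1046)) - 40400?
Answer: -180558808461/4466420 ≈ -40426.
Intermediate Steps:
(-16837/8540 + 24973/(-1046)) - 40400 = (-16837*1/8540 + 24973*(-1/1046)) - 40400 = (-16837/8540 - 24973/1046) - 40400 = -115440461/4466420 - 40400 = -180558808461/4466420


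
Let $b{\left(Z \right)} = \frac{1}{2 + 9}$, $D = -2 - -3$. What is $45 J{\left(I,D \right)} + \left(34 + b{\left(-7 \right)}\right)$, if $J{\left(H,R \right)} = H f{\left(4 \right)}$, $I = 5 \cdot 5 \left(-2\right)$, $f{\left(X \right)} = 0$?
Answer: $\frac{375}{11} \approx 34.091$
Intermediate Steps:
$D = 1$ ($D = -2 + 3 = 1$)
$b{\left(Z \right)} = \frac{1}{11}$
$I = -50$ ($I = 25 \left(-2\right) = -50$)
$J{\left(H,R \right)} = 0$ ($J{\left(H,R \right)} = H 0 = 0$)
$45 J{\left(I,D \right)} + \left(34 + b{\left(-7 \right)}\right) = 45 \cdot 0 + \left(34 + \frac{1}{11}\right) = 0 + \frac{375}{11} = \frac{375}{11}$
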